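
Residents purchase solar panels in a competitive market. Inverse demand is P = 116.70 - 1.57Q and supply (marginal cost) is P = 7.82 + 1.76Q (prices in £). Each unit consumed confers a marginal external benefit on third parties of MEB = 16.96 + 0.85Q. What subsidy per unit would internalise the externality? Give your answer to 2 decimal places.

subsidy = £60.09 per unit

Social marginal benefit = demand + MEB = 133.66 - 0.72Q.
Set SMB = MC: 133.66 - 0.72Q = 7.82 + 1.76Q → Q* = 50.7419.
The Pigouvian subsidy equals MEB at Q*: 16.96 + 0.85×50.7419 = 60.0906.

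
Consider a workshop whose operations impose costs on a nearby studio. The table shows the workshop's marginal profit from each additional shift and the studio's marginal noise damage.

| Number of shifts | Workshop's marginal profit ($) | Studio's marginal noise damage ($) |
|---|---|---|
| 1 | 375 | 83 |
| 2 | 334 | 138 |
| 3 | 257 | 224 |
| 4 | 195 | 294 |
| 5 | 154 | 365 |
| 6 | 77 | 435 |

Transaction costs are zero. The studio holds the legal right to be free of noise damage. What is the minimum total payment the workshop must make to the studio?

$445

Efficient level: marginal profit ≥ marginal noise damage through level 3, so k* = 3.
With the studio holding the right, the workshop must at least compensate total damage at k*: 83 + 138 + 224 = 445.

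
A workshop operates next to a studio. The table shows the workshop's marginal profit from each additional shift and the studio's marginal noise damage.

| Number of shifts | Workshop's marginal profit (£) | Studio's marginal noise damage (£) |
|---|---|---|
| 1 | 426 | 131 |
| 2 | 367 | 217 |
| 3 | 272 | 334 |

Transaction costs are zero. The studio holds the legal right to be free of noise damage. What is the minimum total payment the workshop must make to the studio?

£348

Efficient level: marginal profit ≥ marginal noise damage through level 2, so k* = 2.
With the studio holding the right, the workshop must at least compensate total damage at k*: 131 + 217 = 348.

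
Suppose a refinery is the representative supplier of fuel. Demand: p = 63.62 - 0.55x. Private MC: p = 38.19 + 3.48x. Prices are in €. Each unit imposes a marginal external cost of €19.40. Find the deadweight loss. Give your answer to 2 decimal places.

Market equilibrium (private): 38.19 + 3.48x = 63.62 - 0.55x → x_m = 6.3102.
Social marginal cost = private MC + MEC = 57.59 + 3.48x.
Set SMC = demand: 57.59 + 3.48x = 63.62 - 0.55x → x* = 1.4963.
The welfare-loss triangle has base |x_m − x*| and height MEC(x_m) (the vertical gap between SMC and demand is zero at x* and MEC at x_m).
DWL = ½ × 4.8139 × 19.4000 = 46.6948.

DWL = €46.69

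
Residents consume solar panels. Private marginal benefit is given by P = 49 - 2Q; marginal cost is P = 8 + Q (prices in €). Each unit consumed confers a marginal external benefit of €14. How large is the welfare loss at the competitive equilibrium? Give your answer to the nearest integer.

Market equilibrium (private): 8 + Q = 49 - 2Q → Q_m = 13.6667.
Social marginal benefit = demand + MEB = 63 - 2Q.
Set SMB = MC: 63 - 2Q = 8 + Q → Q* = 18.3333.
Height of the DWL triangle at Q_m is SMB(Q_m) − MC(Q_m) = MEB(Q_m) = 14.0000.
DWL = ½ × 4.6666 × 14.0000 = 32.6662.

DWL = €33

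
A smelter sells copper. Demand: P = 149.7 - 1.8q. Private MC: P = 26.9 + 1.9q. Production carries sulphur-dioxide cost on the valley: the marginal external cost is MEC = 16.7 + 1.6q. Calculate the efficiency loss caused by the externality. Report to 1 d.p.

Market equilibrium (private): 26.9 + 1.9q = 149.7 - 1.8q → q_m = 33.1892.
Social marginal cost = private MC + MEC = 43.6 + 3.5q.
Set SMC = demand: 43.6 + 3.5q = 149.7 - 1.8q → q* = 20.0189.
The welfare-loss triangle has base |q_m − q*| and height MEC(q_m) (the vertical gap between SMC and demand is zero at q* and MEC at q_m).
DWL = ½ × 13.1703 × 69.8027 = 459.6612.

DWL = 459.7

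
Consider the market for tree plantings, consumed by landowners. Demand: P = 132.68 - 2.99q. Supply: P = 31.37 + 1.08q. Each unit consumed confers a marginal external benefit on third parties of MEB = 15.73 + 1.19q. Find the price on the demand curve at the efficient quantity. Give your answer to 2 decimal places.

P = 11.17

Social marginal benefit = demand + MEB = 148.41 - 1.80q.
Set SMB = MC: 148.41 - 1.80q = 31.37 + 1.08q → q* = 40.6389.
Consumer price on the demand curve at q*: 132.68 − 2.99×40.6389 = 11.1697.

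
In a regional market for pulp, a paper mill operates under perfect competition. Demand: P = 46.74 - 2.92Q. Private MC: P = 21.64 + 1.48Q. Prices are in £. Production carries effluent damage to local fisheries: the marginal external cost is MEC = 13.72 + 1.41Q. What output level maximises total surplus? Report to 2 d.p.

Q* = 1.96

Social marginal cost = private MC + MEC = 35.36 + 2.89Q.
Set SMC = demand: 35.36 + 2.89Q = 46.74 - 2.92Q → Q* = 1.9587.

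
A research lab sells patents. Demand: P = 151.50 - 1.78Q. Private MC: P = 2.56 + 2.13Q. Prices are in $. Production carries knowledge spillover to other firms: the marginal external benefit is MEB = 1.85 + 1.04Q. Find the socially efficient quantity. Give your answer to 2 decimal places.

Q* = 52.54

Social marginal cost = private MC − MEB = 0.71 + 1.09Q.
Set SMC = demand: 0.71 + 1.09Q = 151.50 - 1.78Q → Q* = 52.5401.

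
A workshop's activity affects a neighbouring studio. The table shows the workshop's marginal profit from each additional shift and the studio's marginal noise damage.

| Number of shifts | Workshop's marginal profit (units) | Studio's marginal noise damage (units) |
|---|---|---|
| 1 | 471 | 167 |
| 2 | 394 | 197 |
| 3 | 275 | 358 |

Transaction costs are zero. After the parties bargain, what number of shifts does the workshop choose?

Bargaining reaches the level where marginal profit last exceeds marginal noise damage.
That holds through level 2 (394 ≥ 197) but not at 3 (275 < 358).

2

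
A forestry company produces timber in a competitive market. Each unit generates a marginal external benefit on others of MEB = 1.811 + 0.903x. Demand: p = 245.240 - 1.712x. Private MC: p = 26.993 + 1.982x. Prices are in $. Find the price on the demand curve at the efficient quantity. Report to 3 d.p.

Social marginal cost = private MC − MEB = 25.182 + 1.079x.
Set SMC = demand: 25.182 + 1.079x = 245.240 - 1.712x → x* = 78.8456.
Consumer price on the demand curve at x*: 245.240 − 1.712×78.8456 = 110.2563.

P = $110.256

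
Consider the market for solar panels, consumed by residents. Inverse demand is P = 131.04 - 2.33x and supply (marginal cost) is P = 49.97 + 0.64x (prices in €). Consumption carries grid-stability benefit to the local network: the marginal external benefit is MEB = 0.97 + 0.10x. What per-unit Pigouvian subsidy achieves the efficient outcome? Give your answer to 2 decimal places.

subsidy = €3.83 per unit

Social marginal benefit = demand + MEB = 132.01 - 2.23x.
Set SMB = MC: 132.01 - 2.23x = 49.97 + 0.64x → x* = 28.5854.
The Pigouvian subsidy equals MEB at x*: 0.97 + 0.10×28.5854 = 3.8285.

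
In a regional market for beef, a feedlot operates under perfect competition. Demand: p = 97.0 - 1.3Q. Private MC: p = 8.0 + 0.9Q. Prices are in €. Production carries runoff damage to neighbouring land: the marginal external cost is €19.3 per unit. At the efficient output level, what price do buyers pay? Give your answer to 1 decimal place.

Social marginal cost = private MC + MEC = 27.3 + 0.9Q.
Set SMC = demand: 27.3 + 0.9Q = 97.0 - 1.3Q → Q* = 31.6818.
Consumer price on the demand curve at Q*: 97.0 − 1.3×31.6818 = 55.8137.

P = €55.8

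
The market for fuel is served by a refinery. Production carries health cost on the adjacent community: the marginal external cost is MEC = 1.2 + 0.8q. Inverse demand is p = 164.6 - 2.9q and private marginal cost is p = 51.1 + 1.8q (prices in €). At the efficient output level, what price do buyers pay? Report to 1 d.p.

Social marginal cost = private MC + MEC = 52.3 + 2.6q.
Set SMC = demand: 52.3 + 2.6q = 164.6 - 2.9q → q* = 20.4182.
Consumer price on the demand curve at q*: 164.6 − 2.9×20.4182 = 105.3872.

P = €105.4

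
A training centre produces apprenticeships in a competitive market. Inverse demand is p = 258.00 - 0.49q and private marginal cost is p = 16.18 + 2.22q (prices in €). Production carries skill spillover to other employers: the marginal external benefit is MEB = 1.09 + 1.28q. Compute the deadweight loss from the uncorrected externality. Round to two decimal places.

Market equilibrium (private): 16.18 + 2.22q = 258.00 - 0.49q → q_m = 89.2325.
Social marginal cost = private MC − MEB = 15.09 + 0.94q.
Set SMC = demand: 15.09 + 0.94q = 258.00 - 0.49q → q* = 169.8671.
Height of the DWL triangle at q_m is demand(q_m) − SMC(q_m) = MEB(q_m) = 115.3076.
DWL = ½ × 80.6346 × 115.3076 = 4648.8911.

DWL = €4648.89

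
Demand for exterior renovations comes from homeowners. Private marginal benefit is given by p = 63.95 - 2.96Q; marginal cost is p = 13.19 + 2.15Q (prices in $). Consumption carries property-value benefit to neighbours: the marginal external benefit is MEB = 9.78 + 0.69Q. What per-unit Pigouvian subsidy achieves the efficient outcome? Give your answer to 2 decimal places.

Social marginal benefit = demand + MEB = 73.73 - 2.27Q.
Set SMB = MC: 73.73 - 2.27Q = 13.19 + 2.15Q → Q* = 13.6968.
The Pigouvian subsidy equals MEB at Q*: 9.78 + 0.69×13.6968 = 19.2308.

subsidy = $19.23 per unit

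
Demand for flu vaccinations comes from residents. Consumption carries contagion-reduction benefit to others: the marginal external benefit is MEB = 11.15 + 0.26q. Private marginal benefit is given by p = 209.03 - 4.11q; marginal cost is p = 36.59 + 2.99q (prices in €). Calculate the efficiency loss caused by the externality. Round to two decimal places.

DWL = €22.30

Market equilibrium (private): 36.59 + 2.99q = 209.03 - 4.11q → q_m = 24.2873.
Social marginal benefit = demand + MEB = 220.18 - 3.85q.
Set SMB = MC: 220.18 - 3.85q = 36.59 + 2.99q → q* = 26.8406.
Between q* and q_m the wedge SMB − MC runs linearly from 0 to MEB(q_m), so the loss is a triangle.
DWL = ½ × 2.5533 × 17.4647 = 22.2963.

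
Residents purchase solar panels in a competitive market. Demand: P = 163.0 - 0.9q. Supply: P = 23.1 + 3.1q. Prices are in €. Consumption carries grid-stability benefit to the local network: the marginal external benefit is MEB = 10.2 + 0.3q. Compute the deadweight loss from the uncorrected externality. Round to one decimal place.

DWL = €57.9

Market equilibrium (private): 23.1 + 3.1q = 163.0 - 0.9q → q_m = 34.9750.
Social marginal benefit = demand + MEB = 173.2 - 0.6q.
Set SMB = MC: 173.2 - 0.6q = 23.1 + 3.1q → q* = 40.5676.
The loss is the area between SMB and MC from q* to q_m; with linear curves that's a triangle of height MEB(q_m).
DWL = ½ × 5.5926 × 20.6925 = 57.8624.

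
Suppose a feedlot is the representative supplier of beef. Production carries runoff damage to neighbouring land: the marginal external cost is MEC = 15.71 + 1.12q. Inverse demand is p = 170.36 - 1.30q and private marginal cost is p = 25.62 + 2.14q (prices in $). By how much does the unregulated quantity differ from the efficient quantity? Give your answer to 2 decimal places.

Market equilibrium (private): 25.62 + 2.14q = 170.36 - 1.30q → q_m = 42.0756.
Social marginal cost = private MC + MEC = 41.33 + 3.26q.
Set SMC = demand: 41.33 + 3.26q = 170.36 - 1.30q → q* = 28.2961.
Gap = |42.0756 − 28.2961| = 13.7795.

13.78 units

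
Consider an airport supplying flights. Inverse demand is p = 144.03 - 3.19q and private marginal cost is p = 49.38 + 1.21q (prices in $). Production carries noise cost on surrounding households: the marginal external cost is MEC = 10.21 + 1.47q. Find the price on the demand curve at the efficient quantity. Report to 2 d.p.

Social marginal cost = private MC + MEC = 59.59 + 2.68q.
Set SMC = demand: 59.59 + 2.68q = 144.03 - 3.19q → q* = 14.3850.
Consumer price on the demand curve at q*: 144.03 − 3.19×14.3850 = 98.1419.

P = $98.14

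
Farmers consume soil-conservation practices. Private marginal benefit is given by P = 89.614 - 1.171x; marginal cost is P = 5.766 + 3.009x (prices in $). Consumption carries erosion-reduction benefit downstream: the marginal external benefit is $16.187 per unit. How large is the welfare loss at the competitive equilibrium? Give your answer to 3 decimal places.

Market equilibrium (private): 5.766 + 3.009x = 89.614 - 1.171x → x_m = 20.0593.
Social marginal benefit = demand + MEB = 105.801 - 1.171x.
Set SMB = MC: 105.801 - 1.171x = 5.766 + 3.009x → x* = 23.9318.
The loss is the area between SMB and MC from x* to x_m; with linear curves that's a triangle of height MEB(x_m).
DWL = ½ × 3.8725 × 16.1870 = 31.3421.

DWL = $31.342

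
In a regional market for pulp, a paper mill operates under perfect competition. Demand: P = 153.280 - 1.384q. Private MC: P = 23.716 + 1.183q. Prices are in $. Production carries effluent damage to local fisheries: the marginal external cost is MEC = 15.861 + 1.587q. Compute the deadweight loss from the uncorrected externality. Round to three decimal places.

Market equilibrium (private): 23.716 + 1.183q = 153.280 - 1.384q → q_m = 50.4729.
Social marginal cost = private MC + MEC = 39.577 + 2.770q.
Set SMC = demand: 39.577 + 2.770q = 153.280 - 1.384q → q* = 27.3719.
The loss is the area between SMC and demand from q* to q_m; with linear curves that's a triangle of height MEC(q_m).
DWL = ½ × 23.1010 × 95.9615 = 1108.4033.

DWL = $1108.403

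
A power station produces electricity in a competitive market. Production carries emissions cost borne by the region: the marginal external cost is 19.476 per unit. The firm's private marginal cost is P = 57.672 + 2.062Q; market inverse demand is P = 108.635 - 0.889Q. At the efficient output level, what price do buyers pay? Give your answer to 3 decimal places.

P = 99.149

Social marginal cost = private MC + MEC = 77.148 + 2.062Q.
Set SMC = demand: 77.148 + 2.062Q = 108.635 - 0.889Q → Q* = 10.6699.
Consumer price on the demand curve at Q*: 108.635 − 0.889×10.6699 = 99.1495.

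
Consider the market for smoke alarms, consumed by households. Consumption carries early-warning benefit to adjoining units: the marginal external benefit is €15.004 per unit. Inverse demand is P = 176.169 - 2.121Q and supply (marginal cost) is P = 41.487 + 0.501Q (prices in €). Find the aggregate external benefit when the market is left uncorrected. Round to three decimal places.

€770.697

Market equilibrium (private): 41.487 + 0.501Q = 176.169 - 2.121Q → Q_m = 51.3661.
Total external benefit = MEB × Q_m = 15.004 × 51.3661 = 770.6970.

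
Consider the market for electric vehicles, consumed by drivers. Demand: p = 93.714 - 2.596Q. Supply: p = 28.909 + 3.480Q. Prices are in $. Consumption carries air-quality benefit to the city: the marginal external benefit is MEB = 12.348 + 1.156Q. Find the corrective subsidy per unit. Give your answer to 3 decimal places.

subsidy = $30.476 per unit

Social marginal benefit = demand + MEB = 106.062 - 1.440Q.
Set SMB = MC: 106.062 - 1.440Q = 28.909 + 3.480Q → Q* = 15.6815.
The Pigouvian subsidy equals MEB at Q*: 12.348 + 1.156×15.6815 = 30.4758.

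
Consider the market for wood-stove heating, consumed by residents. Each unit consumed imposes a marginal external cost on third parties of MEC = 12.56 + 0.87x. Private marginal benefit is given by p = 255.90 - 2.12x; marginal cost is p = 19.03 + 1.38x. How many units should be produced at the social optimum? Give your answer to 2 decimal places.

Social marginal benefit = demand − MEC = 243.34 - 2.99x.
Set SMB = MC: 243.34 - 2.99x = 19.03 + 1.38x → x* = 51.3295.

x* = 51.33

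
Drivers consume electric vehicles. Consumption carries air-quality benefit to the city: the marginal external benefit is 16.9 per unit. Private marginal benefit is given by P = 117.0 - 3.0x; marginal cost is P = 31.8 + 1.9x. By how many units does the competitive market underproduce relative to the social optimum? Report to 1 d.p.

3.4 units

Market equilibrium (private): 31.8 + 1.9x = 117.0 - 3.0x → x_m = 17.3878.
Social marginal benefit = demand + MEB = 133.9 - 3.0x.
Set SMB = MC: 133.9 - 3.0x = 31.8 + 1.9x → x* = 20.8367.
Gap = |17.3878 − 20.8367| = 3.4489.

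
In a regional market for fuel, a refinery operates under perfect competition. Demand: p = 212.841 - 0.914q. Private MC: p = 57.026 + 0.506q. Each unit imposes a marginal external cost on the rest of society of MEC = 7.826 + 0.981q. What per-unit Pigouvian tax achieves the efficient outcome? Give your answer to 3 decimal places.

tax = 68.291 per unit

Social marginal cost = private MC + MEC = 64.852 + 1.487q.
Set SMC = demand: 64.852 + 1.487q = 212.841 - 0.914q → q* = 61.6364.
The Pigouvian tax equals MEC at q*: 7.826 + 0.981×61.6364 = 68.2913.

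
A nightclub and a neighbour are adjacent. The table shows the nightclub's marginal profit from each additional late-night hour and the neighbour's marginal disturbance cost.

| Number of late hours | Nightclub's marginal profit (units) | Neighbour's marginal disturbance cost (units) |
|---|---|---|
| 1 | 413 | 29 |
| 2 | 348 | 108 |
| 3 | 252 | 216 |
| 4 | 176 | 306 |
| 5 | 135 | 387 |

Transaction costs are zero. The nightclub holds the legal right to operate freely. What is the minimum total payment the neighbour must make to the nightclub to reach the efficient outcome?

Left alone the nightclub would choose level 5 (marginal profit stays positive).
Efficient level: k* = 3 (marginal profit ≥ marginal disturbance cost through 3).
The neighbour must at least cover the nightclub's forgone profit from cutting 5→3: 176 + 135 = 311.

311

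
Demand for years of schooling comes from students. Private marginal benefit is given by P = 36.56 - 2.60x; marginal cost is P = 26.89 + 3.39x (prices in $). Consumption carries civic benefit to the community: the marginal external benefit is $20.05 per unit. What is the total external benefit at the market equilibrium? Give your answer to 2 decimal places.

Market equilibrium (private): 26.89 + 3.39x = 36.56 - 2.60x → x_m = 1.6144.
Total external benefit = MEB × x_m = 20.05 × 1.6144 = 32.3687.

$32.37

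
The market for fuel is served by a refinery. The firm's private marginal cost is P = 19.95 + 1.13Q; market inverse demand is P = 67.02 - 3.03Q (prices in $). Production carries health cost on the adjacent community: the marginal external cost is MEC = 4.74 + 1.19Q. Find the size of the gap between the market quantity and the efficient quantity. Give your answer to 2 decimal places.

Market equilibrium (private): 19.95 + 1.13Q = 67.02 - 3.03Q → Q_m = 11.3149.
Social marginal cost = private MC + MEC = 24.69 + 2.32Q.
Set SMC = demand: 24.69 + 2.32Q = 67.02 - 3.03Q → Q* = 7.9121.
Gap = |11.3149 − 7.9121| = 3.4028.

3.40 units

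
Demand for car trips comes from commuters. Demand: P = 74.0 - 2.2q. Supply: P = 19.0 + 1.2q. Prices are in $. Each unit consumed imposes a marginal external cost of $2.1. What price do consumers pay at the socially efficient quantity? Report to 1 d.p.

P = $39.8

Social marginal benefit = demand − MEC = 71.9 - 2.2q.
Set SMB = MC: 71.9 - 2.2q = 19.0 + 1.2q → q* = 15.5588.
Consumer price on the demand curve at q*: 74.0 − 2.2×15.5588 = 39.7706.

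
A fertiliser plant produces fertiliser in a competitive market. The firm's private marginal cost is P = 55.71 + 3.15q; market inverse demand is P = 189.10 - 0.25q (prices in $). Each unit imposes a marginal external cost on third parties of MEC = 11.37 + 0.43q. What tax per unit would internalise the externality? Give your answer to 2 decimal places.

tax = $25.07 per unit

Social marginal cost = private MC + MEC = 67.08 + 3.58q.
Set SMC = demand: 67.08 + 3.58q = 189.10 - 0.25q → q* = 31.8590.
The Pigouvian tax equals MEC at q*: 11.37 + 0.43×31.8590 = 25.0694.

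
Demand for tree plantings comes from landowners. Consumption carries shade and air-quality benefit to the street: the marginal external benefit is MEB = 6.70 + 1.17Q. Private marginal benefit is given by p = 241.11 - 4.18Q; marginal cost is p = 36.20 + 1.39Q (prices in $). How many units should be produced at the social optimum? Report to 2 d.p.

Social marginal benefit = demand + MEB = 247.81 - 3.01Q.
Set SMB = MC: 247.81 - 3.01Q = 36.20 + 1.39Q → Q* = 48.0932.

Q* = 48.09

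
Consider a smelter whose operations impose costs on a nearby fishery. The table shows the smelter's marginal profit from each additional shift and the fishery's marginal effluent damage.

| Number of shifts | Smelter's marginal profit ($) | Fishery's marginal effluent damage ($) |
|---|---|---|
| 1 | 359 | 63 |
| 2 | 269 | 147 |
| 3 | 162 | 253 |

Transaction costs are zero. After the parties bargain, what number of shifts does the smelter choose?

2

Bargaining reaches the level where marginal profit last exceeds marginal effluent damage.
That holds through level 2 (269 ≥ 147) but not at 3 (162 < 253).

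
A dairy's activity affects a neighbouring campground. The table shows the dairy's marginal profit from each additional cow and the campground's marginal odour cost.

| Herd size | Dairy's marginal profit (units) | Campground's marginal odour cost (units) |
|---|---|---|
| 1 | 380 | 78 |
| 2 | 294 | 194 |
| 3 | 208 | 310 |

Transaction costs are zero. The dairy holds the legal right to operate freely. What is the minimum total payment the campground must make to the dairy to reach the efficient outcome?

Left alone the dairy would choose level 3 (marginal profit stays positive).
Efficient level: k* = 2 (marginal profit ≥ marginal odour cost through 2).
The campground must at least cover the dairy's forgone profit from cutting 3→2: 208 = 208.

208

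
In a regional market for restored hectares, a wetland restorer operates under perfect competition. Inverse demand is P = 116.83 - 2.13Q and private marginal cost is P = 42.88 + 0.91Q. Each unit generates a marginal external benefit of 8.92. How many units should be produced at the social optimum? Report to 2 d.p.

Social marginal cost = private MC − MEB = 33.96 + 0.91Q.
Set SMC = demand: 33.96 + 0.91Q = 116.83 - 2.13Q → Q* = 27.2599.

Q* = 27.26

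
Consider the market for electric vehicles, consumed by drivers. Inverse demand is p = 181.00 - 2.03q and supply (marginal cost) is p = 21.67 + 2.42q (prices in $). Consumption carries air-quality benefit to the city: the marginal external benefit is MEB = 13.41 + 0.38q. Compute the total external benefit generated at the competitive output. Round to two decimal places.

Market equilibrium (private): 21.67 + 2.42q = 181.00 - 2.03q → q_m = 35.8045.
Total external benefit = ∫₀^{q_m} (13.41 + 0.38q) dq = 13.41×35.8045 + ½×0.38×35.8045² = 723.7112.

$723.71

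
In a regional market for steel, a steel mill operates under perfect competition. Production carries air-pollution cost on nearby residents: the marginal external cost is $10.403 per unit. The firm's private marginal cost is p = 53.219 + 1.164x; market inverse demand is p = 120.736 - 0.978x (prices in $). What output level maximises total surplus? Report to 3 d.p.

Social marginal cost = private MC + MEC = 63.622 + 1.164x.
Set SMC = demand: 63.622 + 1.164x = 120.736 - 0.978x → x* = 26.6639.

x* = 26.664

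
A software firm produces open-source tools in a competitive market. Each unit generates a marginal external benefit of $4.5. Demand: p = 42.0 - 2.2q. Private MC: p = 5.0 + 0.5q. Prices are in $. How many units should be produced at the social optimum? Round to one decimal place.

Social marginal cost = private MC − MEB = 0.5 + 0.5q.
Set SMC = demand: 0.5 + 0.5q = 42.0 - 2.2q → q* = 15.3704.

q* = 15.4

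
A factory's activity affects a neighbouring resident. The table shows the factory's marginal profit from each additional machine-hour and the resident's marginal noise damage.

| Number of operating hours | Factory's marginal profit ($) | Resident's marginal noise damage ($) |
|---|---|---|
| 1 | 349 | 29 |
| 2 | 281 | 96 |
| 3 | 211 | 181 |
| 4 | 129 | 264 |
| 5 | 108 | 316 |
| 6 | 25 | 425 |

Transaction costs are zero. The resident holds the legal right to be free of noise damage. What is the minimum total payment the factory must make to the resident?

Efficient level: marginal profit ≥ marginal noise damage through level 3, so k* = 3.
With the resident holding the right, the factory must at least compensate total damage at k*: 29 + 96 + 181 = 306.

$306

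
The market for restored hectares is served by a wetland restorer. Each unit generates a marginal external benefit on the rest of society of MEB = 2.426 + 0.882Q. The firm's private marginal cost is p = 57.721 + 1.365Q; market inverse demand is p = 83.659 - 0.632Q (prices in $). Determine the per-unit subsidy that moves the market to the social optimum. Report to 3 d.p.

subsidy = $24.863 per unit

Social marginal cost = private MC − MEB = 55.295 + 0.483Q.
Set SMC = demand: 55.295 + 0.483Q = 83.659 - 0.632Q → Q* = 25.4386.
The Pigouvian subsidy equals MEB at Q*: 2.426 + 0.882×25.4386 = 24.8628.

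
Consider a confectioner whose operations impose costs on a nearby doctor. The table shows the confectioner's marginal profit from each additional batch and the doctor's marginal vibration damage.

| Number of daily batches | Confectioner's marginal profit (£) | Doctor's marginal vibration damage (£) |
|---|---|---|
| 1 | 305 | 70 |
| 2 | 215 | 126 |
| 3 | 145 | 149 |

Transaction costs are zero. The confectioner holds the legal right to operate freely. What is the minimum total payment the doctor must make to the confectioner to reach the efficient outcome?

Left alone the confectioner would choose level 3 (marginal profit stays positive).
Efficient level: k* = 2 (marginal profit ≥ marginal vibration damage through 2).
The doctor must at least cover the confectioner's forgone profit from cutting 3→2: 145 = 145.

£145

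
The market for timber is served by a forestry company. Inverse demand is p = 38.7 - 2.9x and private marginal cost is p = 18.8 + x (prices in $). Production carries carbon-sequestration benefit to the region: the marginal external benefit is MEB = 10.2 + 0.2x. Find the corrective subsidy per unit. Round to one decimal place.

subsidy = $11.8 per unit

Social marginal cost = private MC − MEB = 8.6 + 0.8x.
Set SMC = demand: 8.6 + 0.8x = 38.7 - 2.9x → x* = 8.1351.
The Pigouvian subsidy equals MEB at x*: 10.2 + 0.2×8.1351 = 11.8270.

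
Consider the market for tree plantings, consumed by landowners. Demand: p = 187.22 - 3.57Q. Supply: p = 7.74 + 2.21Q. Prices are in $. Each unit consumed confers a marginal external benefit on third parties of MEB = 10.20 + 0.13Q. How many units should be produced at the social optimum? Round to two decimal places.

Social marginal benefit = demand + MEB = 197.42 - 3.44Q.
Set SMB = MC: 197.42 - 3.44Q = 7.74 + 2.21Q → Q* = 33.5717.

Q* = 33.57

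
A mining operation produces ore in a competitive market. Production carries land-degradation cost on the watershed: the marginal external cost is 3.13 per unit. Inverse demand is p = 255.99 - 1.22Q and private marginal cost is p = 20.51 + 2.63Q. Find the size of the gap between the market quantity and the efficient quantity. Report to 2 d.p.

0.81 units

Market equilibrium (private): 20.51 + 2.63Q = 255.99 - 1.22Q → Q_m = 61.1636.
Social marginal cost = private MC + MEC = 23.64 + 2.63Q.
Set SMC = demand: 23.64 + 2.63Q = 255.99 - 1.22Q → Q* = 60.3506.
Gap = |61.1636 − 60.3506| = 0.8130.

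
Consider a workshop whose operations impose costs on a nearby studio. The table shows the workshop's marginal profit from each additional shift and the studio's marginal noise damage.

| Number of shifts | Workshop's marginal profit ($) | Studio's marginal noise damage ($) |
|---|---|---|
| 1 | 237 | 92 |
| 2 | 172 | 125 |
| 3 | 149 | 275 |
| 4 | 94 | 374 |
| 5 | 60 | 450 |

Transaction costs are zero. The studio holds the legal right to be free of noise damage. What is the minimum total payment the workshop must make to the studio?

Efficient level: marginal profit ≥ marginal noise damage through level 2, so k* = 2.
With the studio holding the right, the workshop must at least compensate total damage at k*: 92 + 125 = 217.

$217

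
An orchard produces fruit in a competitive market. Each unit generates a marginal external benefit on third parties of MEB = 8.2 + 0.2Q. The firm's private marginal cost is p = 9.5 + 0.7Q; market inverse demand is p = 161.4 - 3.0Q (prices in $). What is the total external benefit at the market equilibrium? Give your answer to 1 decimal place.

Market equilibrium (private): 9.5 + 0.7Q = 161.4 - 3.0Q → Q_m = 41.0541.
Total external benefit = ∫₀^{Q_m} (8.2 + 0.2Q) dQ = 8.2×41.0541 + ½×0.2×41.0541² = 505.1875.

$505.2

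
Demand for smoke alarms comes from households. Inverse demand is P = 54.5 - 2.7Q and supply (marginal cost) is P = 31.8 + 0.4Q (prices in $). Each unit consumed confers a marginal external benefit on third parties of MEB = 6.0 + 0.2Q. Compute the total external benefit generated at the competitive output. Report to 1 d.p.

$49.3

Market equilibrium (private): 31.8 + 0.4Q = 54.5 - 2.7Q → Q_m = 7.3226.
Total external benefit = ∫₀^{Q_m} (6.0 + 0.2Q) dQ = 6.0×7.3226 + ½×0.2×7.3226² = 49.2976.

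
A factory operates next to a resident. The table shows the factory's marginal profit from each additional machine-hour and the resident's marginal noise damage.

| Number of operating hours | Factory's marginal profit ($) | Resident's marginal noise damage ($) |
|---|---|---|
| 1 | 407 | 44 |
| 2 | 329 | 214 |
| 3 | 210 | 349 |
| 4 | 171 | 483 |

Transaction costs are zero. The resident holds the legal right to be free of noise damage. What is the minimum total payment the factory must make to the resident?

$258

Efficient level: marginal profit ≥ marginal noise damage through level 2, so k* = 2.
With the resident holding the right, the factory must at least compensate total damage at k*: 44 + 214 = 258.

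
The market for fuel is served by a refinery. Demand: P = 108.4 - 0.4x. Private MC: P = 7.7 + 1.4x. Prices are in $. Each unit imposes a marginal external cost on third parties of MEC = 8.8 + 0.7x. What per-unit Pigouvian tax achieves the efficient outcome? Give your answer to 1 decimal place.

tax = $34.5 per unit

Social marginal cost = private MC + MEC = 16.5 + 2.1x.
Set SMC = demand: 16.5 + 2.1x = 108.4 - 0.4x → x* = 36.7600.
The Pigouvian tax equals MEC at x*: 8.8 + 0.7×36.7600 = 34.5320.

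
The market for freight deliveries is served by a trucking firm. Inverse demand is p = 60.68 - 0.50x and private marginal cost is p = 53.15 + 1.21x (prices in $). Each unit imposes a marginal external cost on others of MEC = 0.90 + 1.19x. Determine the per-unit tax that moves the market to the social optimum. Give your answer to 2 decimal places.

Social marginal cost = private MC + MEC = 54.05 + 2.40x.
Set SMC = demand: 54.05 + 2.40x = 60.68 - 0.50x → x* = 2.2862.
The Pigouvian tax equals MEC at x*: 0.90 + 1.19×2.2862 = 3.6206.

tax = $3.62 per unit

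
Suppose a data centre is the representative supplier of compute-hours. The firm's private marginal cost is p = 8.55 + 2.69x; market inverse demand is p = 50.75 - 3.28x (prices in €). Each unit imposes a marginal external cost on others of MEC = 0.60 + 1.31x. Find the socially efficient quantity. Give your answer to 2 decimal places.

Social marginal cost = private MC + MEC = 9.15 + 4.00x.
Set SMC = demand: 9.15 + 4.00x = 50.75 - 3.28x → x* = 5.7143.

x* = 5.71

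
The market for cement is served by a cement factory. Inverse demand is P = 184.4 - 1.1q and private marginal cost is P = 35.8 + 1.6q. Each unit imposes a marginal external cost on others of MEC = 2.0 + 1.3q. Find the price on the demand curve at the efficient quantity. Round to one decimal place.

P = 144.1

Social marginal cost = private MC + MEC = 37.8 + 2.9q.
Set SMC = demand: 37.8 + 2.9q = 184.4 - 1.1q → q* = 36.6500.
Consumer price on the demand curve at q*: 184.4 − 1.1×36.6500 = 144.0850.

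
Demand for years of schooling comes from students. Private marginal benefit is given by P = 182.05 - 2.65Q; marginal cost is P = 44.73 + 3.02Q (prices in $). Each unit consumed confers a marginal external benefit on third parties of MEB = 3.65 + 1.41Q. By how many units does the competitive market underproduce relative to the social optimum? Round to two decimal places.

8.87 units

Market equilibrium (private): 44.73 + 3.02Q = 182.05 - 2.65Q → Q_m = 24.2187.
Social marginal benefit = demand + MEB = 185.70 - 1.24Q.
Set SMB = MC: 185.70 - 1.24Q = 44.73 + 3.02Q → Q* = 33.0915.
Gap = |24.2187 − 33.0915| = 8.8728.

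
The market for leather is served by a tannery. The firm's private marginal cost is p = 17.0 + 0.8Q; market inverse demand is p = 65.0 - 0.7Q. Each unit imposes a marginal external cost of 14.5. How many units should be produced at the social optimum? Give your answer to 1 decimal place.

Q* = 22.3

Social marginal cost = private MC + MEC = 31.5 + 0.8Q.
Set SMC = demand: 31.5 + 0.8Q = 65.0 - 0.7Q → Q* = 22.3333.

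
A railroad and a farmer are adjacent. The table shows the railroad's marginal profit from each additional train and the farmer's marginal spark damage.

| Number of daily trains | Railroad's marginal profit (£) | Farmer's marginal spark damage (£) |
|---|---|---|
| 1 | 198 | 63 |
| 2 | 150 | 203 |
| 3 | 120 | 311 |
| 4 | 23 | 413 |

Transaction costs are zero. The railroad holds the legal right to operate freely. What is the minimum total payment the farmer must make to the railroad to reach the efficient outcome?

Left alone the railroad would choose level 4 (marginal profit stays positive).
Efficient level: k* = 1 (marginal profit ≥ marginal spark damage through 1).
The farmer must at least cover the railroad's forgone profit from cutting 4→1: 150 + 120 + 23 = 293.

£293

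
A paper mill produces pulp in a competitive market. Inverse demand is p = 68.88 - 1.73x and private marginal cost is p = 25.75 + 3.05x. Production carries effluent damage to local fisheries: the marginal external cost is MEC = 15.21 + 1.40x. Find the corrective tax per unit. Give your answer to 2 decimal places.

Social marginal cost = private MC + MEC = 40.96 + 4.45x.
Set SMC = demand: 40.96 + 4.45x = 68.88 - 1.73x → x* = 4.5178.
The Pigouvian tax equals MEC at x*: 15.21 + 1.40×4.5178 = 21.5349.

tax = 21.53 per unit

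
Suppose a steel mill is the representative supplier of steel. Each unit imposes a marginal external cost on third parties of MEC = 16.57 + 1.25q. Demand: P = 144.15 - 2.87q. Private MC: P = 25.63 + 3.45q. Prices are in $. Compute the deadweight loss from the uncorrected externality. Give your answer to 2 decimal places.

DWL = $105.74

Market equilibrium (private): 25.63 + 3.45q = 144.15 - 2.87q → q_m = 18.7532.
Social marginal cost = private MC + MEC = 42.20 + 4.70q.
Set SMC = demand: 42.20 + 4.70q = 144.15 - 2.87q → q* = 13.4676.
Between q* and q_m the wedge SMC − demand runs linearly from 0 to MEC(q_m), so the loss is a triangle.
DWL = ½ × 5.2856 × 40.0115 = 105.7424.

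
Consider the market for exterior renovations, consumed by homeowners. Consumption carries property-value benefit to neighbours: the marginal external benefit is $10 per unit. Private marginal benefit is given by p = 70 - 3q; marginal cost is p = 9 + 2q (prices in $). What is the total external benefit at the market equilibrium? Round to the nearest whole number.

$122

Market equilibrium (private): 9 + 2q = 70 - 3q → q_m = 12.2000.
Total external benefit = MEB × q_m = 10 × 12.2000 = 122.0000.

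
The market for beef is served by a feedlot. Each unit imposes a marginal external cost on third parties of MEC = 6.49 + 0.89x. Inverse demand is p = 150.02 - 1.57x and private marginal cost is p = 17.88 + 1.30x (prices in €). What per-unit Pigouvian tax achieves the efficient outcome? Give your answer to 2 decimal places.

tax = €36.23 per unit

Social marginal cost = private MC + MEC = 24.37 + 2.19x.
Set SMC = demand: 24.37 + 2.19x = 150.02 - 1.57x → x* = 33.4176.
The Pigouvian tax equals MEC at x*: 6.49 + 0.89×33.4176 = 36.2317.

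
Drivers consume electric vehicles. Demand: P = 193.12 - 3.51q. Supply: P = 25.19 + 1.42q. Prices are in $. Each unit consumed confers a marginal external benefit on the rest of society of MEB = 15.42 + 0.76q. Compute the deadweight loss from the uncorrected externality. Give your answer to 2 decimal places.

Market equilibrium (private): 25.19 + 1.42q = 193.12 - 3.51q → q_m = 34.0629.
Social marginal benefit = demand + MEB = 208.54 - 2.75q.
Set SMB = MC: 208.54 - 2.75q = 25.19 + 1.42q → q* = 43.9688.
The welfare-loss triangle has base |q_m − q*| and height MEB(q_m) (the vertical gap between SMB and MC is zero at q* and MEB at q_m).
DWL = ½ × 9.9059 × 41.3078 = 204.5955.

DWL = $204.60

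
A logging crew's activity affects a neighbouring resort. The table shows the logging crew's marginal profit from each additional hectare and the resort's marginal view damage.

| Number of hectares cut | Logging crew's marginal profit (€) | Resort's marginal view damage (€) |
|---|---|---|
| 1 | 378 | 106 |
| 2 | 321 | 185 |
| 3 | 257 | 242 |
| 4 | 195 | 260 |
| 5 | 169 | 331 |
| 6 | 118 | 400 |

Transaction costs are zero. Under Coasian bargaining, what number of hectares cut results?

Bargaining reaches the level where marginal profit last exceeds marginal view damage.
That holds through level 3 (257 ≥ 242) but not at 4 (195 < 260).

3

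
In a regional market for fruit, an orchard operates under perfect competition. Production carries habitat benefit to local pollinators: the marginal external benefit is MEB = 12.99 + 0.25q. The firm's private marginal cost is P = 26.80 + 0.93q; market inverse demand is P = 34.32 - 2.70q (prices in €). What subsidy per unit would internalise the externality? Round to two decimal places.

subsidy = €14.51 per unit

Social marginal cost = private MC − MEB = 13.81 + 0.68q.
Set SMC = demand: 13.81 + 0.68q = 34.32 - 2.70q → q* = 6.0680.
The Pigouvian subsidy equals MEB at q*: 12.99 + 0.25×6.0680 = 14.5070.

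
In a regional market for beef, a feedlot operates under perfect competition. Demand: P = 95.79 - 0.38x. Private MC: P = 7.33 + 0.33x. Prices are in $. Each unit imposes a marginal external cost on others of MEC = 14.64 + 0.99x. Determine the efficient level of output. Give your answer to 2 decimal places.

Social marginal cost = private MC + MEC = 21.97 + 1.32x.
Set SMC = demand: 21.97 + 1.32x = 95.79 - 0.38x → x* = 43.4235.

x* = 43.42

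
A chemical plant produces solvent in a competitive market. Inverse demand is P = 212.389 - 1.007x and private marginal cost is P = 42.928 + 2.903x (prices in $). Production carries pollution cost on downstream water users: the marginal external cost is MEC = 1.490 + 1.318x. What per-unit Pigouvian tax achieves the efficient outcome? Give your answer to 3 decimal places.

Social marginal cost = private MC + MEC = 44.418 + 4.221x.
Set SMC = demand: 44.418 + 4.221x = 212.389 - 1.007x → x* = 32.1291.
The Pigouvian tax equals MEC at x*: 1.490 + 1.318×32.1291 = 43.8362.

tax = $43.836 per unit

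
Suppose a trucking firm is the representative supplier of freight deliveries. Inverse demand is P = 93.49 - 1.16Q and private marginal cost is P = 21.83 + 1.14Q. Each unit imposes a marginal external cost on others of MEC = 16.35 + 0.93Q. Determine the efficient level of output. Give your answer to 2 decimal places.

Social marginal cost = private MC + MEC = 38.18 + 2.07Q.
Set SMC = demand: 38.18 + 2.07Q = 93.49 - 1.16Q → Q* = 17.1238.

Q* = 17.12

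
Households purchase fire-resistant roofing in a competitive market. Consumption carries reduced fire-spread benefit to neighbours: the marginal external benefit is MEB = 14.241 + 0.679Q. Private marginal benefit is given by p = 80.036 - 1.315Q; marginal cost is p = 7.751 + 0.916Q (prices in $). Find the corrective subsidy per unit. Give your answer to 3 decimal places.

subsidy = $52.096 per unit

Social marginal benefit = demand + MEB = 94.277 - 0.636Q.
Set SMB = MC: 94.277 - 0.636Q = 7.751 + 0.916Q → Q* = 55.7513.
The Pigouvian subsidy equals MEB at Q*: 14.241 + 0.679×55.7513 = 52.0961.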